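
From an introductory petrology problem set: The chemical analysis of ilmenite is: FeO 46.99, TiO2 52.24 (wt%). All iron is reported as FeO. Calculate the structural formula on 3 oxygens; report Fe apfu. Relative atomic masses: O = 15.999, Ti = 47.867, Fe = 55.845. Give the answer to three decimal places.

FeO: 46.99/71.844 = 0.65406 mol → 0.65406 mol Fe, 0.65406 mol O.
TiO2: 52.24/79.865 = 0.65410 mol → 0.65410 mol Ti, 1.30820 mol O.
Total oxygen = 1.96226 mol. Normalization factor = 3/1.96226 = 1.52885.
Fe per 3 O = 0.65406 × 1.52885 = 1.000.

1.000 Fe apfu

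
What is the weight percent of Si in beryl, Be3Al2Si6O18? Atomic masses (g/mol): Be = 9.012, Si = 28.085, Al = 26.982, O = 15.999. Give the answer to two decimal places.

M(Be3Al2Si6O18) = 537.492 g/mol.
Si contributes 6 × 28.085 = 168.510 g per mole.
168.510/537.492 = 0.3135 → 31.35%.

31.35 mass %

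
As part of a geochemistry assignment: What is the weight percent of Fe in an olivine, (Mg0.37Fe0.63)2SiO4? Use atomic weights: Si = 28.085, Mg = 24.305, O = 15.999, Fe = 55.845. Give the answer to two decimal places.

M((Mg0.37Fe0.63)2SiO4) = 180.431 g/mol.
Fe contributes 1.26 × 55.845 = 70.365 g per mole.
70.365/180.431 = 0.3900 → 39.00%.

39.00 wt%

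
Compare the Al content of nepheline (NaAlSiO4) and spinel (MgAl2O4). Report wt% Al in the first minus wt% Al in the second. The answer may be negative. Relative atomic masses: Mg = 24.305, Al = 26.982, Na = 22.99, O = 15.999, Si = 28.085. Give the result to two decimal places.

M(NaAlSiO4) = 142.053 g/mol, so wt% Al = 26.982/142.053 × 100 = 18.99%.
M(MgAl2O4) = 142.265 g/mol, so wt% Al = 53.964/142.265 × 100 = 37.93%.
18.99 − 37.93 = -18.94 pp.

-18.94 percentage points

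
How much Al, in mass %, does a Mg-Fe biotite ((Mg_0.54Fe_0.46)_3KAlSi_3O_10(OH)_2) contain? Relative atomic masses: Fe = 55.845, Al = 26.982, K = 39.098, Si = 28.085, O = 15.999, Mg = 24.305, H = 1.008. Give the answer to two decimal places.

M((Mg_0.54Fe_0.46)_3KAlSi_3O_10(OH)_2) = 460.779 g/mol.
Al contributes 1 × 26.982 = 26.982 g per mole.
26.982/460.779 = 0.0586 → 5.86%.

5.86 mass %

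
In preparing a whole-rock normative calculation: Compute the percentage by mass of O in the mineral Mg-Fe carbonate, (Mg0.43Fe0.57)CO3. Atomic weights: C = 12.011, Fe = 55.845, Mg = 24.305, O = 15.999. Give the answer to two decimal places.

46.92 mass %

Formula mass = 0.43×24.305 + 0.57×55.845 + 1×12.011 + 3×15.999 = 102.291 g/mol, of which 47.997 g is O.
So O makes up 47.997/102.291 = 0.4692 of the mass, i.e. 46.92%.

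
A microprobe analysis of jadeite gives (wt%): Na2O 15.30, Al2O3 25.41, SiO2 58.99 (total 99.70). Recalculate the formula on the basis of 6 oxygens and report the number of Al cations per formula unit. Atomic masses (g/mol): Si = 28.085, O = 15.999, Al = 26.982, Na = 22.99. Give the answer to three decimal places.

15.30 wt% Na2O ÷ 61.979 g/mol = 0.24686 mol, giving 0.49372 Na and 0.24686 O.
25.41 wt% Al2O3 ÷ 101.961 g/mol = 0.24921 mol, giving 0.49842 Al and 0.74763 O.
58.99 wt% SiO2 ÷ 60.083 g/mol = 0.98181 mol, giving 0.98181 Si and 1.96362 O.
Oxygen sums to 2.95811; scaling by 6/2.95811 = 2.02832 puts the formula on 6 O.
Al: 0.49842 × 2.02832 = 1.011 atoms per formula unit.

1.011 Al apfu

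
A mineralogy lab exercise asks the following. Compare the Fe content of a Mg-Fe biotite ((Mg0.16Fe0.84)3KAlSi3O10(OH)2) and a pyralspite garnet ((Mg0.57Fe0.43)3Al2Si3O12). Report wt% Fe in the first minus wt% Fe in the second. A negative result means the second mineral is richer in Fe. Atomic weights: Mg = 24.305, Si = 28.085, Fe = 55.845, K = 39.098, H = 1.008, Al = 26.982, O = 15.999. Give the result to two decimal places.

12.10 percentage points

Fe in (Mg0.16Fe0.84)3KAlSi3O10(OH)2: molar mass 496.735 g/mol; 2.52×55.845 = 140.729 g → 28.33 wt%.
Fe in (Mg0.57Fe0.43)3Al2Si3O12: molar mass 443.809 g/mol; 1.29×55.845 = 72.040 g → 16.23 wt%.
Difference = 28.33 − 16.23 = 12.10 percentage points.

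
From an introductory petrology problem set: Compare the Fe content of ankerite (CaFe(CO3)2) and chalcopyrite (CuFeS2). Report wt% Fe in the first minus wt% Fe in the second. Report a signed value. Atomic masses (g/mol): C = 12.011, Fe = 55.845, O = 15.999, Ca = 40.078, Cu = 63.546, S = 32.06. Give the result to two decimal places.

-4.57 percentage points

Fe in CaFe(CO3)2: molar mass 215.939 g/mol; 1×55.845 = 55.845 g → 25.86 wt%.
Fe in CuFeS2: molar mass 183.511 g/mol; 1×55.845 = 55.845 g → 30.43 wt%.
Difference = 25.86 − 30.43 = -4.57 percentage points.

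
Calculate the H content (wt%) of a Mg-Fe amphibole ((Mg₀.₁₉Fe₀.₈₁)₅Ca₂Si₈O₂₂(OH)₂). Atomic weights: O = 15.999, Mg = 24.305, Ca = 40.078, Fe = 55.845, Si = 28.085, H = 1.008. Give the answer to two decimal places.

0.21 wt%

M((Mg₀.₁₉Fe₀.₈₁)₅Ca₂Si₈O₂₂(OH)₂) = 940.090 g/mol.
H contributes 2 × 1.008 = 2.016 g per mole.
2.016/940.090 = 0.0021 → 0.21%.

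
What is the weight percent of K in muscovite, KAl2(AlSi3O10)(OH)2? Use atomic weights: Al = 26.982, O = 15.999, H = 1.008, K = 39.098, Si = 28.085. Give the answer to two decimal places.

M(KAl2(AlSi3O10)(OH)2) = 398.303 g/mol.
K contributes 1 × 39.098 = 39.098 g per mole.
39.098/398.303 = 0.0982 → 9.82%.

9.82 wt%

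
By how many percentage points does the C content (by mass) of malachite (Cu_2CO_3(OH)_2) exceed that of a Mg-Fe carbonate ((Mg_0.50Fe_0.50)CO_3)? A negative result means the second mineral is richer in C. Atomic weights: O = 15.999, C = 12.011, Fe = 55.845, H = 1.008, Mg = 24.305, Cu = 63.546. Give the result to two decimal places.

M(Cu_2CO_3(OH)_2) = 221.114 g/mol, so wt% C = 12.011/221.114 × 100 = 5.43%.
M((Mg_0.50Fe_0.50)CO_3) = 100.083 g/mol, so wt% C = 12.011/100.083 × 100 = 12.00%.
5.43 − 12.00 = -6.57 pp.

-6.57 percentage points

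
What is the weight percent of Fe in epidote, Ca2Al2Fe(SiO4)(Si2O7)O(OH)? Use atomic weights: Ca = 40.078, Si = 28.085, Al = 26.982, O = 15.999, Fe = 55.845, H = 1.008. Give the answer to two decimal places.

Formula mass = 2*40.078 + 2*26.982 + 1*55.845 + 3*28.085 + 13*15.999 + 1*1.008 = 483.215 g/mol, of which 55.845 g is Fe.
So Fe makes up 55.845/483.215 = 0.1156 of the mass, i.e. 11.56%.

11.56 wt%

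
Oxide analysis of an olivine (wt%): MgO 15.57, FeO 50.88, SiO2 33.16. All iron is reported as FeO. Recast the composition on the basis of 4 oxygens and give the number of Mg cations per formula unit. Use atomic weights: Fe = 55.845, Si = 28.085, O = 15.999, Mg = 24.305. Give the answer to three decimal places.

0.703 Mg apfu

15.57 wt% MgO ÷ 40.304 g/mol = 0.38631 mol, giving 0.38631 Mg and 0.38631 O.
50.88 wt% FeO ÷ 71.844 g/mol = 0.70820 mol, giving 0.70820 Fe and 0.70820 O.
33.16 wt% SiO2 ÷ 60.083 g/mol = 0.55190 mol, giving 0.55190 Si and 1.10380 O.
Oxygen sums to 2.19831; scaling by 4/2.19831 = 1.81958 puts the formula on 4 O.
Mg: 0.38631 × 1.81958 = 0.703 atoms per formula unit.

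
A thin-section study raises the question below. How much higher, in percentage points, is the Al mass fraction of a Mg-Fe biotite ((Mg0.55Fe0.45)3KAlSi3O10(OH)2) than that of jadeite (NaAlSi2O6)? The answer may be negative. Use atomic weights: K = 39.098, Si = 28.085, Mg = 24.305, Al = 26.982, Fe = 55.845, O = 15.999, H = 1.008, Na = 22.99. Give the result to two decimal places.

-7.48 percentage points

First mineral: 26.982 g Al in 459.833 g formula = 5.87 wt% Al.
Second mineral: 26.982 g Al in 202.136 g formula = 13.35 wt% Al.
5.87% − 13.35% gives a difference of -7.48 percentage points.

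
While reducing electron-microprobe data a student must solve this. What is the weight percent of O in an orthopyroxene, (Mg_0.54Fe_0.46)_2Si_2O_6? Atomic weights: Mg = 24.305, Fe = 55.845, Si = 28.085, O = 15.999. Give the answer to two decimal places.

Formula mass = 1.08*24.305 + 0.92*55.845 + 2*28.085 + 6*15.999 = 229.791 g/mol, of which 95.994 g is O.
So O makes up 95.994/229.791 = 0.4177 of the mass, i.e. 41.77%.

41.77 mass %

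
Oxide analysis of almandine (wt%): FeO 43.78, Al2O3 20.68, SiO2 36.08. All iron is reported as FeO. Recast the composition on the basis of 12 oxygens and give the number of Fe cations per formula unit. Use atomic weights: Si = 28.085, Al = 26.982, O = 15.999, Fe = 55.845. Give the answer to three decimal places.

FeO: 43.78/71.844 = 0.60938 mol → 0.60938 mol Fe, 0.60938 mol O.
Al2O3: 20.68/101.961 = 0.20282 mol → 0.40564 mol Al, 0.60846 mol O.
SiO2: 36.08/60.083 = 0.60050 mol → 0.60050 mol Si, 1.20100 mol O.
Total oxygen = 2.41884 mol. Normalization factor = 12/2.41884 = 4.96106.
Fe per 12 O = 0.60938 × 4.96106 = 3.023.

3.023 Fe apfu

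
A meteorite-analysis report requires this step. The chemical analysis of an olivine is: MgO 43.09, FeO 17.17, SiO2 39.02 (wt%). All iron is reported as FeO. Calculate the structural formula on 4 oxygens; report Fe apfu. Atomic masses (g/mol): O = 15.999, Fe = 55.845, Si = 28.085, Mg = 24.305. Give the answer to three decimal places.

0.367 Fe apfu

MgO (M=40.304): mol = 1.06912; Mg = 1.06912, O = 1.06912.
FeO (M=71.844): mol = 0.23899; Fe = 0.23899, O = 0.23899.
SiO2 (M=60.083): mol = 0.64943; Si = 0.64943, O = 1.29886.
ΣO = 2.60697; factor = 4/ΣO = 1.53435.
Fe apfu = 0.23899 × 1.53435 = 0.367.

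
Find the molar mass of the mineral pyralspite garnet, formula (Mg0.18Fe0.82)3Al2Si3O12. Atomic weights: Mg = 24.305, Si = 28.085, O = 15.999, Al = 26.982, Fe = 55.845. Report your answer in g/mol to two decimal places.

M = 0.54*24.305 + 2.46*55.845 + 2*26.982 + 3*28.085 + 12*15.999

480.71 g/mol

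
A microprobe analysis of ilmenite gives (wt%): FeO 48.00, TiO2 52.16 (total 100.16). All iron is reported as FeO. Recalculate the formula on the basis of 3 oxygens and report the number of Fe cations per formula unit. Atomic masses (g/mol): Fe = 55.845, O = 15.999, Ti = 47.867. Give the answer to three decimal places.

1.015 Fe apfu

FeO (M=71.844): mol = 0.66811; Fe = 0.66811, O = 0.66811.
TiO2 (M=79.865): mol = 0.65310; Ti = 0.65310, O = 1.30620.
ΣO = 1.97431; factor = 3/ΣO = 1.51952.
Fe apfu = 0.66811 × 1.51952 = 1.015.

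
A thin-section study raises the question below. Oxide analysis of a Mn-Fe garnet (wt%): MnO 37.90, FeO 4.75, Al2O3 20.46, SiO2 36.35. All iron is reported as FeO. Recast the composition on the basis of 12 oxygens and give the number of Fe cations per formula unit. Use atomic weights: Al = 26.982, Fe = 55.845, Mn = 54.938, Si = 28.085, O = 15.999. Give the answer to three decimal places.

MnO (M=70.937): mol = 0.53428; Mn = 0.53428, O = 0.53428.
FeO (M=71.844): mol = 0.06612; Fe = 0.06612, O = 0.06612.
Al2O3 (M=101.961): mol = 0.20066; Al = 0.40132, O = 0.60198.
SiO2 (M=60.083): mol = 0.60500; Si = 0.60500, O = 1.21000.
ΣO = 2.41238; factor = 12/ΣO = 4.97434.
Fe apfu = 0.06612 × 4.97434 = 0.329.

0.329 Fe apfu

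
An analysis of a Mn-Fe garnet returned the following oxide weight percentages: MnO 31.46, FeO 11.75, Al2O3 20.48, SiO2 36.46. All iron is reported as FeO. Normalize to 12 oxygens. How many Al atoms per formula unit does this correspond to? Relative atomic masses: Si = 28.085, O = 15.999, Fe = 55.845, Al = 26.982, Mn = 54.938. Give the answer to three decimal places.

1.989 Al apfu

MnO (M=70.937): mol = 0.44349; Mn = 0.44349, O = 0.44349.
FeO (M=71.844): mol = 0.16355; Fe = 0.16355, O = 0.16355.
Al2O3 (M=101.961): mol = 0.20086; Al = 0.40172, O = 0.60258.
SiO2 (M=60.083): mol = 0.60683; Si = 0.60683, O = 1.21366.
ΣO = 2.42328; factor = 12/ΣO = 4.95197.
Al apfu = 0.40172 × 4.95197 = 1.989.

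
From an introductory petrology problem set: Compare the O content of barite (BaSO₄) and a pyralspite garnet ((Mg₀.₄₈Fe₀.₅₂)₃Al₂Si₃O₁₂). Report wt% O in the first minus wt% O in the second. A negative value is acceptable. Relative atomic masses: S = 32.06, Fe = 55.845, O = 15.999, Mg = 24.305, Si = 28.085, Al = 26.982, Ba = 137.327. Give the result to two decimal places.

-15.02 percentage points

First mineral: 63.996 g O in 233.383 g formula = 27.42 wt% O.
Second mineral: 191.988 g O in 452.324 g formula = 42.44 wt% O.
27.42% − 42.44% gives a difference of -15.02 percentage points.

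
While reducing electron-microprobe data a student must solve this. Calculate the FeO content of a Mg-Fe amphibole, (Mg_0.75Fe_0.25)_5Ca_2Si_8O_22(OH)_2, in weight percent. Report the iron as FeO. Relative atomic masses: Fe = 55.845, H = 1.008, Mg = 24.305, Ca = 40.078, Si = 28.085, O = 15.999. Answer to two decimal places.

10.54 wt%

Formula mass = 851.778 g/mol.
1.25 Fe → 1.2500 mol FeO per formula unit; M(FeO) = 71.844, so FeO mass = 89.805 g.
89.805/851.778 × 100 = 10.54 wt%.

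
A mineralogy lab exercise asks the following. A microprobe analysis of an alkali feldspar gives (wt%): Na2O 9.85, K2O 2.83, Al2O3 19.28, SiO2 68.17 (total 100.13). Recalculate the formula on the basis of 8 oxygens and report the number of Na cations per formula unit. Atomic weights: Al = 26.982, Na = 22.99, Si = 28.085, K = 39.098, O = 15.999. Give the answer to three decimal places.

0.840 Na apfu

Na2O: 9.85/61.979 = 0.15892 mol → 0.31784 mol Na, 0.15892 mol O.
K2O: 2.83/94.195 = 0.03004 mol → 0.06008 mol K, 0.03004 mol O.
Al2O3: 19.28/101.961 = 0.18909 mol → 0.37818 mol Al, 0.56727 mol O.
SiO2: 68.17/60.083 = 1.13460 mol → 1.13460 mol Si, 2.26920 mol O.
Total oxygen = 3.02543 mol. Normalization factor = 8/3.02543 = 2.64425.
Na per 8 O = 0.31784 × 2.64425 = 0.840.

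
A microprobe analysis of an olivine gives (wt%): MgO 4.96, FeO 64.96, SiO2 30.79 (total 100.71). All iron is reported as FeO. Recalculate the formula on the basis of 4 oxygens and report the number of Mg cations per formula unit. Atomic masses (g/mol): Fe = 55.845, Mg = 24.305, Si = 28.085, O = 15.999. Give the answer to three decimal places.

0.240 Mg apfu

MgO (M=40.304): mol = 0.12306; Mg = 0.12306, O = 0.12306.
FeO (M=71.844): mol = 0.90418; Fe = 0.90418, O = 0.90418.
SiO2 (M=60.083): mol = 0.51246; Si = 0.51246, O = 1.02492.
ΣO = 2.05216; factor = 4/ΣO = 1.94917.
Mg apfu = 0.12306 × 1.94917 = 0.240.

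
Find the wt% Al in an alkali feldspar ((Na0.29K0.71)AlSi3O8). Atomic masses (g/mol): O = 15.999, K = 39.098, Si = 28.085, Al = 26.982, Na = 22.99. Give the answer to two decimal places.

9.86 weight percent

M((Na0.29K0.71)AlSi3O8) = 273.656 g/mol.
Al contributes 1 × 26.982 = 26.982 g per mole.
26.982/273.656 = 0.0986 → 9.86%.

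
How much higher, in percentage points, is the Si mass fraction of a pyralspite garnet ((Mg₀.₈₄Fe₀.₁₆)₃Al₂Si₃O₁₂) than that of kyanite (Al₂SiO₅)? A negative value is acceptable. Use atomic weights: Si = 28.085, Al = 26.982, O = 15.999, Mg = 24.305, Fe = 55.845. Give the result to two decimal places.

First mineral: 84.255 g Si in 418.261 g formula = 20.14 wt% Si.
Second mineral: 28.085 g Si in 162.044 g formula = 17.33 wt% Si.
20.14% − 17.33% gives a difference of 2.81 percentage points.

2.81 percentage points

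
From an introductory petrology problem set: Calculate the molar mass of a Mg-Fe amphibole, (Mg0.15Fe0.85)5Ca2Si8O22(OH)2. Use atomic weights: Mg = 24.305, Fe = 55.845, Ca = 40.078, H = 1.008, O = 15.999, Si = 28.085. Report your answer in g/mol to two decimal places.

M = 0.75×24.305 + 4.25×55.845 + 2×40.078 + 8×28.085 + 24×15.999 + 2×1.008

946.40 g/mol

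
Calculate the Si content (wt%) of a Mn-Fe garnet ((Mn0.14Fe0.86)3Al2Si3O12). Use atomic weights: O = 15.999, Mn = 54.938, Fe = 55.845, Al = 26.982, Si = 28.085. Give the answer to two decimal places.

M((Mn0.14Fe0.86)3Al2Si3O12) = 497.361 g/mol.
Si contributes 3 × 28.085 = 84.255 g per mole.
84.255/497.361 = 0.1694 → 16.94%.

16.94 wt%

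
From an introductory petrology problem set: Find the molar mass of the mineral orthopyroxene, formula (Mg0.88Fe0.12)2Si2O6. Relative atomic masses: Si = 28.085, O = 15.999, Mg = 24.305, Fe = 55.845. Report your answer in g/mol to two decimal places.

The formula mass is the sum 1.76*24.305 + 0.24*55.845 + 2*28.085 + 6*15.999.

208.34 g/mol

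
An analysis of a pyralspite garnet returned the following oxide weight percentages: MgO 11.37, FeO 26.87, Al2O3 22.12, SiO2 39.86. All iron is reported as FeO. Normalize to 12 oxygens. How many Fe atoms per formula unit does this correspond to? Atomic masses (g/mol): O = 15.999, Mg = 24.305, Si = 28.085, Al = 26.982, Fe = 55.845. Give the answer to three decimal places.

MgO: 11.37/40.304 = 0.28211 mol → 0.28211 mol Mg, 0.28211 mol O.
FeO: 26.87/71.844 = 0.37400 mol → 0.37400 mol Fe, 0.37400 mol O.
Al2O3: 22.12/101.961 = 0.21695 mol → 0.43390 mol Al, 0.65085 mol O.
SiO2: 39.86/60.083 = 0.66342 mol → 0.66342 mol Si, 1.32684 mol O.
Total oxygen = 2.63380 mol. Normalization factor = 12/2.63380 = 4.55615.
Fe per 12 O = 0.37400 × 4.55615 = 1.704.

1.704 Fe apfu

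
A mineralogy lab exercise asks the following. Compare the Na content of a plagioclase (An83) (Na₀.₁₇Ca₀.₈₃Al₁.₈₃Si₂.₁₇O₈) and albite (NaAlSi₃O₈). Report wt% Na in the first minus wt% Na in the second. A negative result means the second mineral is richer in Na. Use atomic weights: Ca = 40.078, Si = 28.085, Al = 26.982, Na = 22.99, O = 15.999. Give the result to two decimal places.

-7.35 percentage points

Na in Na₀.₁₇Ca₀.₈₃Al₁.₈₃Si₂.₁₇O₈: molar mass 275.487 g/mol; 0.17×22.99 = 3.908 g → 1.42 wt%.
Na in NaAlSi₃O₈: molar mass 262.219 g/mol; 1×22.99 = 22.990 g → 8.77 wt%.
Difference = 1.42 − 8.77 = -7.35 percentage points.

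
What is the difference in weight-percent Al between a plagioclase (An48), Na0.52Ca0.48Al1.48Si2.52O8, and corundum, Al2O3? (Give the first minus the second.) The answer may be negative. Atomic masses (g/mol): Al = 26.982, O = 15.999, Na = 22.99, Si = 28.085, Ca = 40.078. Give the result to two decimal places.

-38.13 percentage points

M(Na0.52Ca0.48Al1.48Si2.52O8) = 269.892 g/mol, so wt% Al = 39.933/269.892 × 100 = 14.80%.
M(Al2O3) = 101.961 g/mol, so wt% Al = 53.964/101.961 × 100 = 52.93%.
14.80 − 52.93 = -38.13 pp.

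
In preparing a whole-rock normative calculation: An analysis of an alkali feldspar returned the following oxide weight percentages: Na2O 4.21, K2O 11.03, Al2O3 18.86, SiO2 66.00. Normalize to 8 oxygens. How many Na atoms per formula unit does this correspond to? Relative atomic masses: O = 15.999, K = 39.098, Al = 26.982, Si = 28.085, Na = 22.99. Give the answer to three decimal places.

0.370 Na apfu

Na2O (M=61.979): mol = 0.06793; Na = 0.13586, O = 0.06793.
K2O (M=94.195): mol = 0.11710; K = 0.23420, O = 0.11710.
Al2O3 (M=101.961): mol = 0.18497; Al = 0.36994, O = 0.55491.
SiO2 (M=60.083): mol = 1.09848; Si = 1.09848, O = 2.19696.
ΣO = 2.93690; factor = 8/ΣO = 2.72396.
Na apfu = 0.13586 × 2.72396 = 0.370.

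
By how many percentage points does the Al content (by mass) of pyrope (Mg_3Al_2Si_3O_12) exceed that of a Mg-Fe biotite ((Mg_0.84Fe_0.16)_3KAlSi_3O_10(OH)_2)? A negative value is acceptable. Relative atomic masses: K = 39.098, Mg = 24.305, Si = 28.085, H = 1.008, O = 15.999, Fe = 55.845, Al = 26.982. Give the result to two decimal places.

M(Mg_3Al_2Si_3O_12) = 403.122 g/mol, so wt% Al = 53.964/403.122 × 100 = 13.39%.
M((Mg_0.84Fe_0.16)_3KAlSi_3O_10(OH)_2) = 432.393 g/mol, so wt% Al = 26.982/432.393 × 100 = 6.24%.
13.39 − 6.24 = 7.15 pp.

7.15 percentage points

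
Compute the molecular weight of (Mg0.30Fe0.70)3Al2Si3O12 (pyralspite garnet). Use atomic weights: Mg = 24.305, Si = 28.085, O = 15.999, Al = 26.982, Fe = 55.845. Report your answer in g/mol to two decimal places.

M = 0.90×24.305 + 2.10×55.845 + 2×26.982 + 3×28.085 + 12×15.999

469.36 g/mol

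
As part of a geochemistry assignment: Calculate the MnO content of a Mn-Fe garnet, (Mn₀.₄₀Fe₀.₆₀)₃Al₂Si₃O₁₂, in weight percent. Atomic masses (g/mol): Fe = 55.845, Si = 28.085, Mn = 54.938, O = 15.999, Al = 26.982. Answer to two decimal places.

17.14 wt%

M((Mn₀.₄₀Fe₀.₆₀)₃Al₂Si₃O₁₂) = 496.654 g/mol; M(MnO) = 70.937 g/mol.
Moles MnO per formula unit = 1.20 Mn ÷ 1 = 1.2000.
MnO fraction = (1.2000 × 70.937) / 496.654 = 85.124/496.654 = 0.1714.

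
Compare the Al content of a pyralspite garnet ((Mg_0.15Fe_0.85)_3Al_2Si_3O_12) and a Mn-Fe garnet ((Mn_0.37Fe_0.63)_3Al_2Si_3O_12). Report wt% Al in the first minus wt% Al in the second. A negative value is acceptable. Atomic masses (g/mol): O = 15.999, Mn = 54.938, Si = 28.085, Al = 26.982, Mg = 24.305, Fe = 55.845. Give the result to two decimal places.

M((Mg_0.15Fe_0.85)_3Al_2Si_3O_12) = 483.549 g/mol, so wt% Al = 53.964/483.549 × 100 = 11.16%.
M((Mn_0.37Fe_0.63)_3Al_2Si_3O_12) = 496.735 g/mol, so wt% Al = 53.964/496.735 × 100 = 10.86%.
11.16 − 10.86 = 0.30 pp.

0.30 percentage points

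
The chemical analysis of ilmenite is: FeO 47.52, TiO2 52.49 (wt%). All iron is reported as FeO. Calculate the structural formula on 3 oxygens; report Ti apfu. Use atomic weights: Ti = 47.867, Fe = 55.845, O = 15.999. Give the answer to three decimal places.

0.998 Ti apfu

FeO: 47.52/71.844 = 0.66143 mol → 0.66143 mol Fe, 0.66143 mol O.
TiO2: 52.49/79.865 = 0.65723 mol → 0.65723 mol Ti, 1.31446 mol O.
Total oxygen = 1.97589 mol. Normalization factor = 3/1.97589 = 1.51830.
Ti per 3 O = 0.65723 × 1.51830 = 0.998.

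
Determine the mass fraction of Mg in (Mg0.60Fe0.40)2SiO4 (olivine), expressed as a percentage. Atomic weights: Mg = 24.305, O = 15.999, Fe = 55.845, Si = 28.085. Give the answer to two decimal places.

17.58 wt%

Molar mass of (Mg0.60Fe0.40)2SiO4: 1.20*24.305 + 0.80*55.845 + 1*28.085 + 4*15.999 = 165.923 g/mol.
Mass of Mg per formula unit: 1.20 × 24.305 = 29.166 g.
Weight fraction Mg = 29.166 / 165.923 = 0.1758.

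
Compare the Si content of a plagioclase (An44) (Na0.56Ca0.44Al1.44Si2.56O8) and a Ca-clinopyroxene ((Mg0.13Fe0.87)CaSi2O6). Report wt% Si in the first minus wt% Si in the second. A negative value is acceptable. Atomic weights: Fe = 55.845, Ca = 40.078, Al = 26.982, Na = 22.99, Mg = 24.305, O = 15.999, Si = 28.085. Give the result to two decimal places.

M(Na0.56Ca0.44Al1.44Si2.56O8) = 269.252 g/mol, so wt% Si = 71.898/269.252 × 100 = 26.70%.
M((Mg0.13Fe0.87)CaSi2O6) = 243.987 g/mol, so wt% Si = 56.170/243.987 × 100 = 23.02%.
26.70 − 23.02 = 3.68 pp.

3.68 percentage points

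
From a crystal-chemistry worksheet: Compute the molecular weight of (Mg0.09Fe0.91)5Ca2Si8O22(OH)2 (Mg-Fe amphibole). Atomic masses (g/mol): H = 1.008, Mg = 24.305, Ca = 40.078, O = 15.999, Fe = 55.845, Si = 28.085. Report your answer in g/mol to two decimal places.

955.86 g/mol

M = 0.45×24.305 + 4.55×55.845 + 2×40.078 + 8×28.085 + 24×15.999 + 2×1.008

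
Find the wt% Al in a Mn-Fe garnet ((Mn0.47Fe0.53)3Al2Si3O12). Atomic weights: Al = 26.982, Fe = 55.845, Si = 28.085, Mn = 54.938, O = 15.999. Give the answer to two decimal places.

10.87 wt%

M((Mn0.47Fe0.53)3Al2Si3O12) = 496.463 g/mol.
Al contributes 2 × 26.982 = 53.964 g per mole.
53.964/496.463 = 0.1087 → 10.87%.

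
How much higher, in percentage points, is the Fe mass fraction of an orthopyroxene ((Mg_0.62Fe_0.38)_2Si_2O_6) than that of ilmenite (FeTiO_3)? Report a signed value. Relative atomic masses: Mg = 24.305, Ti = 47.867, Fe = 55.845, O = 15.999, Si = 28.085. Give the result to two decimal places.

M((Mg_0.62Fe_0.38)_2Si_2O_6) = 224.744 g/mol, so wt% Fe = 42.442/224.744 × 100 = 18.88%.
M(FeTiO_3) = 151.709 g/mol, so wt% Fe = 55.845/151.709 × 100 = 36.81%.
18.88 − 36.81 = -17.93 pp.

-17.93 percentage points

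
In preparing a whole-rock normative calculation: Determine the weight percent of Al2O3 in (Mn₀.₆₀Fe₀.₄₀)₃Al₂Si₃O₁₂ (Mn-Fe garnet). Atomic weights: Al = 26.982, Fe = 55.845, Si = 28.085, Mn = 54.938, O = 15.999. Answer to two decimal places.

M((Mn₀.₆₀Fe₀.₄₀)₃Al₂Si₃O₁₂) = 496.109 g/mol; M(Al2O3) = 101.961 g/mol.
Moles Al2O3 per formula unit = 2 Al ÷ 2 = 1.0000.
Al2O3 fraction = (1.0000 × 101.961) / 496.109 = 101.961/496.109 = 0.2055.

20.55 wt%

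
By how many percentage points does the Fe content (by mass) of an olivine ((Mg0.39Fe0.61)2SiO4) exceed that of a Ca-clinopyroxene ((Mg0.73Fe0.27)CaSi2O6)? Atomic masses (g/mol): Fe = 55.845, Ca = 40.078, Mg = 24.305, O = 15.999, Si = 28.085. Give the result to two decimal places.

First mineral: 68.131 g Fe in 179.170 g formula = 38.03 wt% Fe.
Second mineral: 15.078 g Fe in 225.063 g formula = 6.70 wt% Fe.
38.03% − 6.70% gives a difference of 31.33 percentage points.

31.33 percentage points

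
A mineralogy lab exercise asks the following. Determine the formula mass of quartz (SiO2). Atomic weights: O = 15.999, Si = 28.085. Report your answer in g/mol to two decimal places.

The formula mass is the sum 1·28.085 + 2·15.999.

60.08 g/mol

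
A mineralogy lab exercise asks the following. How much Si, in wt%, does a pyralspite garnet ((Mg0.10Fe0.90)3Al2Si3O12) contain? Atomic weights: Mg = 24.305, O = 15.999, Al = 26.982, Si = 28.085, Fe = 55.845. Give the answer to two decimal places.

Formula mass = 0.30·24.305 + 2.70·55.845 + 2·26.982 + 3·28.085 + 12·15.999 = 488.280 g/mol, of which 84.255 g is Si.
So Si makes up 84.255/488.280 = 0.1726 of the mass, i.e. 17.26%.

17.26 wt%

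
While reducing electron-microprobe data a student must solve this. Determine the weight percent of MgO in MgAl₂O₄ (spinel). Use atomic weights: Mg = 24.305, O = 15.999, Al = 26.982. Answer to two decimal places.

M(MgAl₂O₄) = 142.265 g/mol; M(MgO) = 40.304 g/mol.
Moles MgO per formula unit = 1 Mg ÷ 1 = 1.0000.
MgO fraction = (1.0000 × 40.304) / 142.265 = 40.304/142.265 = 0.2833.

28.33 wt%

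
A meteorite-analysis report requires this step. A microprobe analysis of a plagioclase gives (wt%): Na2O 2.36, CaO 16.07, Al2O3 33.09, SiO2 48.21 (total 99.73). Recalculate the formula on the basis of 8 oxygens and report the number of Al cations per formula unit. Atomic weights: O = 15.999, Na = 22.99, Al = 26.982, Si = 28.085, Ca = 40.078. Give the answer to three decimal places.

1.789 Al apfu

2.36 wt% Na2O ÷ 61.979 g/mol = 0.03808 mol, giving 0.07616 Na and 0.03808 O.
16.07 wt% CaO ÷ 56.077 g/mol = 0.28657 mol, giving 0.28657 Ca and 0.28657 O.
33.09 wt% Al2O3 ÷ 101.961 g/mol = 0.32454 mol, giving 0.64908 Al and 0.97362 O.
48.21 wt% SiO2 ÷ 60.083 g/mol = 0.80239 mol, giving 0.80239 Si and 1.60478 O.
Oxygen sums to 2.90305; scaling by 8/2.90305 = 2.75572 puts the formula on 8 O.
Al: 0.64908 × 2.75572 = 1.789 atoms per formula unit.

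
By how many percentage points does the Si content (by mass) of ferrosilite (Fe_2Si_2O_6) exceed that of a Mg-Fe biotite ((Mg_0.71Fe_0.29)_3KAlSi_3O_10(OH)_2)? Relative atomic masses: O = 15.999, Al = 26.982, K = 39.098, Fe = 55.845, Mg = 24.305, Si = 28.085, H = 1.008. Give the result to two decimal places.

2.34 percentage points

First mineral: 56.170 g Si in 263.854 g formula = 21.29 wt% Si.
Second mineral: 84.255 g Si in 444.694 g formula = 18.95 wt% Si.
21.29% − 18.95% gives a difference of 2.34 percentage points.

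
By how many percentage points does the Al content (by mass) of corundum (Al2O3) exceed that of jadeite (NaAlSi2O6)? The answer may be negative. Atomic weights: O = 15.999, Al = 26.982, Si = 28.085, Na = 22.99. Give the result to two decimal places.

39.58 percentage points

First mineral: 53.964 g Al in 101.961 g formula = 52.93 wt% Al.
Second mineral: 26.982 g Al in 202.136 g formula = 13.35 wt% Al.
52.93% − 13.35% gives a difference of 39.58 percentage points.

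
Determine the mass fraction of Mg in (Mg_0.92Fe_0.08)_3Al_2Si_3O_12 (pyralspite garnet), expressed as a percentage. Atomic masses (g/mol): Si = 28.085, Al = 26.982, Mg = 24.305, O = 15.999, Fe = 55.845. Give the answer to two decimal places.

Molar mass of (Mg_0.92Fe_0.08)_3Al_2Si_3O_12: 2.76×24.305 + 0.24×55.845 + 2×26.982 + 3×28.085 + 12×15.999 = 410.692 g/mol.
Mass of Mg per formula unit: 2.76 × 24.305 = 67.082 g.
Weight fraction Mg = 67.082 / 410.692 = 0.1633.

16.33 mass %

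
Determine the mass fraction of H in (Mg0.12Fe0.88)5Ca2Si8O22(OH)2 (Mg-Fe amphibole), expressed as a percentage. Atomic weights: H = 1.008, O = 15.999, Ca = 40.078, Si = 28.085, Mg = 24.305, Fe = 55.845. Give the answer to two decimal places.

0.21 mass %

M((Mg0.12Fe0.88)5Ca2Si8O22(OH)2) = 951.129 g/mol.
H contributes 2 × 1.008 = 2.016 g per mole.
2.016/951.129 = 0.0021 → 0.21%.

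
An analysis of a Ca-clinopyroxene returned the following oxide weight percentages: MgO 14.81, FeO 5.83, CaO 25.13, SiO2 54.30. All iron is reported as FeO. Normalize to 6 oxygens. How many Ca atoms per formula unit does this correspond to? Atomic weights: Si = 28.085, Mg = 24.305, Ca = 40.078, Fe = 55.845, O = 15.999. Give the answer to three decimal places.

MgO: 14.81/40.304 = 0.36746 mol → 0.36746 mol Mg, 0.36746 mol O.
FeO: 5.83/71.844 = 0.08115 mol → 0.08115 mol Fe, 0.08115 mol O.
CaO: 25.13/56.077 = 0.44813 mol → 0.44813 mol Ca, 0.44813 mol O.
SiO2: 54.30/60.083 = 0.90375 mol → 0.90375 mol Si, 1.80750 mol O.
Total oxygen = 2.70424 mol. Normalization factor = 6/2.70424 = 2.21874.
Ca per 6 O = 0.44813 × 2.21874 = 0.994.

0.994 Ca apfu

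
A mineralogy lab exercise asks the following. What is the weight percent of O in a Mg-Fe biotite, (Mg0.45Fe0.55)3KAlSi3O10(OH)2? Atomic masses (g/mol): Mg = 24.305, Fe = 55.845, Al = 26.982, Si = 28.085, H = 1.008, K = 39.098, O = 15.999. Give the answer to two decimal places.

M((Mg0.45Fe0.55)3KAlSi3O10(OH)2) = 469.295 g/mol.
O contributes 12 × 15.999 = 191.988 g per mole.
191.988/469.295 = 0.4091 → 40.91%.

40.91 weight percent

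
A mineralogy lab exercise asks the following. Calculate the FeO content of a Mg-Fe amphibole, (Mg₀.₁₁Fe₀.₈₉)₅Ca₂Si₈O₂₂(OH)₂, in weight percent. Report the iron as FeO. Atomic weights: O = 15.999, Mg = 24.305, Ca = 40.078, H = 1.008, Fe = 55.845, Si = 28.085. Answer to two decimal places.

Molar mass of (Mg₀.₁₁Fe₀.₈₉)₅Ca₂Si₈O₂₂(OH)₂ = 0.55×24.305 + 4.45×55.845 + 2×40.078 + 8×28.085 + 24×15.999 + 2×1.008 = 952.706 g/mol.
Each formula unit contains 4.45 Fe, equivalent to 4.45/1 = 4.4500 mol FeO.
M(FeO) = 1×55.845 + 1×15.999 = 71.844 g/mol.
Mass of FeO per formula unit = 4.4500 × 71.844 = 319.706 g.
FeO wt% = 319.706 / 952.706 × 100 = 33.56%.

33.56 wt%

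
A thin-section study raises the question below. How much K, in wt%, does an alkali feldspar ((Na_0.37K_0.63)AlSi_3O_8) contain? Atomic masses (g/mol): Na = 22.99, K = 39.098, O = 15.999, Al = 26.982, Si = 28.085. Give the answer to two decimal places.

M((Na_0.37K_0.63)AlSi_3O_8) = 272.367 g/mol.
K contributes 0.63 × 39.098 = 24.632 g per mole.
24.632/272.367 = 0.0904 → 9.04%.

9.04 wt%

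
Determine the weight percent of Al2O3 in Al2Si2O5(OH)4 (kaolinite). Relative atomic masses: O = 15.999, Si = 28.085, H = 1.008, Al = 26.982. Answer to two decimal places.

Formula mass = 258.157 g/mol.
2 Al → 1.0000 mol Al2O3 per formula unit; M(Al2O3) = 101.961, so Al2O3 mass = 101.961 g.
101.961/258.157 × 100 = 39.50 wt%.

39.50 wt%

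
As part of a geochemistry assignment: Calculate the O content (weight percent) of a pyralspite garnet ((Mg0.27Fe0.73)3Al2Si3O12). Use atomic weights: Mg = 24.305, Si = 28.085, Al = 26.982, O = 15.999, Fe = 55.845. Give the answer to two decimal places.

40.66 weight percent

M((Mg0.27Fe0.73)3Al2Si3O12) = 472.195 g/mol.
O contributes 12 × 15.999 = 191.988 g per mole.
191.988/472.195 = 0.4066 → 40.66%.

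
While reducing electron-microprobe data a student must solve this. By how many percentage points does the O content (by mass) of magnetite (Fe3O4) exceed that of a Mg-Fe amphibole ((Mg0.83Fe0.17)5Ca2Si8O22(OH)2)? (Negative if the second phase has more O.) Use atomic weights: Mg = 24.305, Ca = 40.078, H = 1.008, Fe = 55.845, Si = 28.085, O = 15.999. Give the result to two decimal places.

M(Fe3O4) = 231.531 g/mol, so wt% O = 63.996/231.531 × 100 = 27.64%.
M((Mg0.83Fe0.17)5Ca2Si8O22(OH)2) = 839.162 g/mol, so wt% O = 383.976/839.162 × 100 = 45.76%.
27.64 − 45.76 = -18.12 pp.

-18.12 percentage points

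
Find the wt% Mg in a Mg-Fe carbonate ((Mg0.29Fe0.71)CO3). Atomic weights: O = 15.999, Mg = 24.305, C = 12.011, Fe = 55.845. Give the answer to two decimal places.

Molar mass of (Mg0.29Fe0.71)CO3: 0.29×24.305 + 0.71×55.845 + 1×12.011 + 3×15.999 = 106.706 g/mol.
Mass of Mg per formula unit: 0.29 × 24.305 = 7.048 g.
Weight fraction Mg = 7.048 / 106.706 = 0.0661.

6.61 wt%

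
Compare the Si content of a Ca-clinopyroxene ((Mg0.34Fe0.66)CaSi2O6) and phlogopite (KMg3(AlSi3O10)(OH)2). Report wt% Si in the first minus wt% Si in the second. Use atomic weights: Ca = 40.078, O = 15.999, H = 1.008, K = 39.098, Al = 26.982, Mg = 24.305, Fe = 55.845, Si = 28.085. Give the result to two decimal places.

3.47 percentage points

First mineral: 56.170 g Si in 237.363 g formula = 23.66 wt% Si.
Second mineral: 84.255 g Si in 417.254 g formula = 20.19 wt% Si.
23.66% − 20.19% gives a difference of 3.47 percentage points.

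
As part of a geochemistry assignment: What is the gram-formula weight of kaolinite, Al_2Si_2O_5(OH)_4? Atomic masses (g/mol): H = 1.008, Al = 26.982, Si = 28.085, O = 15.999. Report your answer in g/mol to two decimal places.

M = 2×26.982 + 2×28.085 + 9×15.999 + 4×1.008

258.16 g/mol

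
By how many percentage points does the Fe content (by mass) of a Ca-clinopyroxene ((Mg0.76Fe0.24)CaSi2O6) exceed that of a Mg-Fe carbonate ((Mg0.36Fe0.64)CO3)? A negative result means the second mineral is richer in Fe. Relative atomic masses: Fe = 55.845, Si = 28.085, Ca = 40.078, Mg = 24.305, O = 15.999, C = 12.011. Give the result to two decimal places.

M((Mg0.76Fe0.24)CaSi2O6) = 224.117 g/mol, so wt% Fe = 13.403/224.117 × 100 = 5.98%.
M((Mg0.36Fe0.64)CO3) = 104.499 g/mol, so wt% Fe = 35.741/104.499 × 100 = 34.20%.
5.98 − 34.20 = -28.22 pp.

-28.22 percentage points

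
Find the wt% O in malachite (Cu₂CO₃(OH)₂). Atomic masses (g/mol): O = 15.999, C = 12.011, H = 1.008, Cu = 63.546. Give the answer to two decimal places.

Molar mass of Cu₂CO₃(OH)₂: 2×63.546 + 1×12.011 + 5×15.999 + 2×1.008 = 221.114 g/mol.
Mass of O per formula unit: 5 × 15.999 = 79.995 g.
Weight fraction O = 79.995 / 221.114 = 0.3618.

36.18 mass %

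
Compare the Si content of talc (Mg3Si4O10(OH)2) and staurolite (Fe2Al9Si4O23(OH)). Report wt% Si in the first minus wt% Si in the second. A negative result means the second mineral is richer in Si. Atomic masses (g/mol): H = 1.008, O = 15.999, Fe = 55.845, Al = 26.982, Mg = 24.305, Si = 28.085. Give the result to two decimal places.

16.43 percentage points

First mineral: 112.340 g Si in 379.259 g formula = 29.62 wt% Si.
Second mineral: 112.340 g Si in 851.852 g formula = 13.19 wt% Si.
29.62% − 13.19% gives a difference of 16.43 percentage points.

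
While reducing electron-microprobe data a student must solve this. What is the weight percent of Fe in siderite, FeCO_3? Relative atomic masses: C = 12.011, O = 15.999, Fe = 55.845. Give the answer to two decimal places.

Molar mass of FeCO_3: 1*55.845 + 1*12.011 + 3*15.999 = 115.853 g/mol.
Mass of Fe per formula unit: 1 × 55.845 = 55.845 g.
Weight fraction Fe = 55.845 / 115.853 = 0.4820.

48.20 mass %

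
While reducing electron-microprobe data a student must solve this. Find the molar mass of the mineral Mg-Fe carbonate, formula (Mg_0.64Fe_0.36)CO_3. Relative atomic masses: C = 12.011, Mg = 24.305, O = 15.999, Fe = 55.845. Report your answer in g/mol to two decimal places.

95.67 g/mol

M = 0.64·24.305 + 0.36·55.845 + 1·12.011 + 3·15.999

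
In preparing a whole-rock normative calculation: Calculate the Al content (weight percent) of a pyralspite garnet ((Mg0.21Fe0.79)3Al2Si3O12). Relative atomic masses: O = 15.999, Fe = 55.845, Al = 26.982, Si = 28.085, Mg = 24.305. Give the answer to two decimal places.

Formula mass = 0.63*24.305 + 2.37*55.845 + 2*26.982 + 3*28.085 + 12*15.999 = 477.872 g/mol, of which 53.964 g is Al.
So Al makes up 53.964/477.872 = 0.1129 of the mass, i.e. 11.29%.

11.29 weight percent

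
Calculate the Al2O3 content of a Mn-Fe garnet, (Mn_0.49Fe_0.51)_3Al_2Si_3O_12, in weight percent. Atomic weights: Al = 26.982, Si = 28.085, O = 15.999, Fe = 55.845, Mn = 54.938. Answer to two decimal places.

20.54 wt%

Formula mass = 496.409 g/mol.
2 Al → 1.0000 mol Al2O3 per formula unit; M(Al2O3) = 101.961, so Al2O3 mass = 101.961 g.
101.961/496.409 × 100 = 20.54 wt%.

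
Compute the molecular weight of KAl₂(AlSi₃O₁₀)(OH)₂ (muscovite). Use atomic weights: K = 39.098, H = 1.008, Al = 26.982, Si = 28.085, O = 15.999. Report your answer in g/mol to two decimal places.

398.30 g/mol

K: 1 × 39.098 = 39.0980
Al: 3 × 26.982 = 80.9460
Si: 3 × 28.085 = 84.2550
O: 12 × 15.999 = 191.9880
H: 2 × 1.008 = 2.0160
Summing the contributions gives the formula mass.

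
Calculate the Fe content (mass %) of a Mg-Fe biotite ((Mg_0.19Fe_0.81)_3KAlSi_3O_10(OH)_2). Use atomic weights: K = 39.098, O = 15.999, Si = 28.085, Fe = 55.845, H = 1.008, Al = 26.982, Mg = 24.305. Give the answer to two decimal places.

Formula mass = 0.57·24.305 + 2.43·55.845 + 1·39.098 + 1·26.982 + 3·28.085 + 12·15.999 + 2·1.008 = 493.896 g/mol, of which 135.703 g is Fe.
So Fe makes up 135.703/493.896 = 0.2748 of the mass, i.e. 27.48%.

27.48 mass %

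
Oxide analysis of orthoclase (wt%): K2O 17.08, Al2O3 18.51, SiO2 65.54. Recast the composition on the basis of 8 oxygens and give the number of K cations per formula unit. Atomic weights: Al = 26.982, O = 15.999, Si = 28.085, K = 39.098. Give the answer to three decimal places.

17.08 wt% K2O ÷ 94.195 g/mol = 0.18133 mol, giving 0.36266 K and 0.18133 O.
18.51 wt% Al2O3 ÷ 101.961 g/mol = 0.18154 mol, giving 0.36308 Al and 0.54462 O.
65.54 wt% SiO2 ÷ 60.083 g/mol = 1.09082 mol, giving 1.09082 Si and 2.18164 O.
Oxygen sums to 2.90759; scaling by 8/2.90759 = 2.75142 puts the formula on 8 O.
K: 0.36266 × 2.75142 = 0.998 atoms per formula unit.

0.998 K apfu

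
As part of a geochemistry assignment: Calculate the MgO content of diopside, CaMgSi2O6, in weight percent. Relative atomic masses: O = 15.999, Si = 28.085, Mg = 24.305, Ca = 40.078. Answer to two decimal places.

M(CaMgSi2O6) = 216.547 g/mol; M(MgO) = 40.304 g/mol.
Moles MgO per formula unit = 1 Mg ÷ 1 = 1.0000.
MgO fraction = (1.0000 × 40.304) / 216.547 = 40.304/216.547 = 0.1861.

18.61 wt%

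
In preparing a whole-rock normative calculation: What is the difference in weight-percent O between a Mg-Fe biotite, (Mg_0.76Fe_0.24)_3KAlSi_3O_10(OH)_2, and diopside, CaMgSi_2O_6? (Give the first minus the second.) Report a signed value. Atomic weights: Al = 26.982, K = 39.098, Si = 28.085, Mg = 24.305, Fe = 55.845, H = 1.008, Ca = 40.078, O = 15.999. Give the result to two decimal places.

-0.69 percentage points

M((Mg_0.76Fe_0.24)_3KAlSi_3O_10(OH)_2) = 439.963 g/mol, so wt% O = 191.988/439.963 × 100 = 43.64%.
M(CaMgSi_2O_6) = 216.547 g/mol, so wt% O = 95.994/216.547 × 100 = 44.33%.
43.64 − 44.33 = -0.69 pp.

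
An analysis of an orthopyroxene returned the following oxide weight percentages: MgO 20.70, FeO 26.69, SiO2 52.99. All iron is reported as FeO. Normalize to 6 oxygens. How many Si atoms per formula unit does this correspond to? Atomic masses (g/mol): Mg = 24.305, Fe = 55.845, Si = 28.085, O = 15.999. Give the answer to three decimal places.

20.70 wt% MgO ÷ 40.304 g/mol = 0.51360 mol, giving 0.51360 Mg and 0.51360 O.
26.69 wt% FeO ÷ 71.844 g/mol = 0.37150 mol, giving 0.37150 Fe and 0.37150 O.
52.99 wt% SiO2 ÷ 60.083 g/mol = 0.88195 mol, giving 0.88195 Si and 1.76390 O.
Oxygen sums to 2.64900; scaling by 6/2.64900 = 2.26501 puts the formula on 6 O.
Si: 0.88195 × 2.26501 = 1.998 atoms per formula unit.

1.998 Si apfu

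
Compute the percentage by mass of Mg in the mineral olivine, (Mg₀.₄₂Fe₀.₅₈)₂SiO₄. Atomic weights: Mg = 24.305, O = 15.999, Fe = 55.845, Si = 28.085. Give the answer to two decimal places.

Molar mass of (Mg₀.₄₂Fe₀.₅₈)₂SiO₄: 0.84·24.305 + 1.16·55.845 + 1·28.085 + 4·15.999 = 177.277 g/mol.
Mass of Mg per formula unit: 0.84 × 24.305 = 20.416 g.
Weight fraction Mg = 20.416 / 177.277 = 0.1152.

11.52 wt%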